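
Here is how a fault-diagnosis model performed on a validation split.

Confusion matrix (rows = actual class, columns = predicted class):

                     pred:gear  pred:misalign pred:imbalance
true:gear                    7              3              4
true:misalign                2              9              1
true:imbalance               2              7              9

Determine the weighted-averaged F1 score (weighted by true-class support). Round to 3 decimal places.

0.567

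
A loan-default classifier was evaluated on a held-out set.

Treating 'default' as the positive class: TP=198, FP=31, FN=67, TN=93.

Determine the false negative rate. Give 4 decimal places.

0.2528

FNR = FN/(FN+TP) = 67/(67+198) = 0.2528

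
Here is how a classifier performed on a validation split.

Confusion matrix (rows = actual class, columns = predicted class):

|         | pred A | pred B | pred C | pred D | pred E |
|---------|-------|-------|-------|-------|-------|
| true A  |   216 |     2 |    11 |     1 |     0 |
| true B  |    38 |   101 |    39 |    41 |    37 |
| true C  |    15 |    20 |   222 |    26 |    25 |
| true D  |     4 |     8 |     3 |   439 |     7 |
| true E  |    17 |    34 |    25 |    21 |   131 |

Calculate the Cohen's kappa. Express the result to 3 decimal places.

0.675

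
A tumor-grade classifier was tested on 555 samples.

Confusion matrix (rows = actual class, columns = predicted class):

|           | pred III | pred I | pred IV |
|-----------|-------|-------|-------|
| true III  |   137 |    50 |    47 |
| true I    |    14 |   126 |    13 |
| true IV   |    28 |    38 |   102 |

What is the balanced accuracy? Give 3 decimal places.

0.672

Balanced accuracy = mean of per-class recall.
  III: recall = 137/234 = 0.5855
  I: recall = 126/153 = 0.8235
  IV: recall = 102/168 = 0.6071
Mean = (0.5855 + 0.8235 + 0.6071) / 3 = 0.672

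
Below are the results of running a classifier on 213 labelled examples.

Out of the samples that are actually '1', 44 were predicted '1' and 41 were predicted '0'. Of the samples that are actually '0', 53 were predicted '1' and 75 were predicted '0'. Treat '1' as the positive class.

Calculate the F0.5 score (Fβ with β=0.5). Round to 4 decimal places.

Fβ = (1+β²)·TP / ((1+β²)·TP + β²·FN + FP), with β²=1/4
= 1.25·44 / (1.25·44 + 0.25·41 + 53) = 0.4651

0.4651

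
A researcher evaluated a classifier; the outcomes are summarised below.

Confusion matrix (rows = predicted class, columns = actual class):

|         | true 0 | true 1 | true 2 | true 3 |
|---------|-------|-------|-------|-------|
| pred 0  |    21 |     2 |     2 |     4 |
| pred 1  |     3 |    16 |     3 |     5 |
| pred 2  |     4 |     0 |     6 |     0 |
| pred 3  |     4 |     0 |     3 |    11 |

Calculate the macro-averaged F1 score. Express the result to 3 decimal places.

0.620

Per-class F1 score (2·TP/(2·TP+FP+FN)):
  0: TP=21, FP=2+2+4=8, FN=3+4+4=11 → 42/61 = 0.6885
  1: TP=16, FP=3+3+5=11, FN=2+0+0=2 → 32/45 = 0.7111
  2: TP=6, FP=4+0+0=4, FN=2+3+3=8 → 12/24 = 0.5000
  3: TP=11, FP=4+0+3=7, FN=4+5+0=9 → 22/38 = 0.5789
Macro-F1 score = mean = (0.6885 + 0.7111 + 0.5000 + 0.5789) / 4 = 0.620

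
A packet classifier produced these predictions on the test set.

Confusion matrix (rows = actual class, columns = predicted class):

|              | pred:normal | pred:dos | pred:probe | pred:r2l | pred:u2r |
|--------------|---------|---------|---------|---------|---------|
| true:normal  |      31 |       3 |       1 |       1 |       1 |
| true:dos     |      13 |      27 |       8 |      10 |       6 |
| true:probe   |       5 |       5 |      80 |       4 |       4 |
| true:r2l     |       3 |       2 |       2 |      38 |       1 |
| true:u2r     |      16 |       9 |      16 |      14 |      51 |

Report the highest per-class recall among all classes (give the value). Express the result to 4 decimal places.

Per-class recall (TP/(TP+FN)):
  normal: TP=31, FN=3+1+1+1=6 → 31/37 = 0.83784
  dos: TP=27, FN=13+8+10+6=37 → 27/64 = 0.42188
  probe: TP=80, FN=5+5+4+4=18 → 80/98 = 0.81633
  r2l: TP=38, FN=3+2+2+1=8 → 38/46 = 0.82609
  u2r: TP=51, FN=16+9+16+14=55 → 51/106 = 0.48113
Highest is class 'normal' with recall = 0.8378.

0.8378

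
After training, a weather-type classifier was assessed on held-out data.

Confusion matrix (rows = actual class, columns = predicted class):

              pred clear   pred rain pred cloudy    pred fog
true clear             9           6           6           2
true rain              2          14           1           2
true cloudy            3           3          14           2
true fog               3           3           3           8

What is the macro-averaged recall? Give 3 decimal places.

0.559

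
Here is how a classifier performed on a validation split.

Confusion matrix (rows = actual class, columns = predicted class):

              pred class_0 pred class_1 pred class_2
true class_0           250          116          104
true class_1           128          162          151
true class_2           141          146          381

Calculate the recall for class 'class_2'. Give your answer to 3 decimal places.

0.570

One-vs-rest for 'class_2': TP = diagonal; FP = other classes predicted 'class_2'; FN = 'class_2' predicted as other.
recall = TP/(TP+FN).
class_2: TP=381, FN=141+146=287 → 381/668 = 0.5704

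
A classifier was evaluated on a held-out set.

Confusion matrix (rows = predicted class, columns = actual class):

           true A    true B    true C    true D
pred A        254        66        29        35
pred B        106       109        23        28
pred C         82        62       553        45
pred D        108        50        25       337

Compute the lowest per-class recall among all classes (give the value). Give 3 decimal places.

0.380

Per-class recall (TP/(TP+FN)):
  A: TP=254, FN=106+82+108=296 → 254/550 = 0.4618
  B: TP=109, FN=66+62+50=178 → 109/287 = 0.3798
  C: TP=553, FN=29+23+25=77 → 553/630 = 0.8778
  D: TP=337, FN=35+28+45=108 → 337/445 = 0.7573
Lowest is class 'B' with recall = 0.380.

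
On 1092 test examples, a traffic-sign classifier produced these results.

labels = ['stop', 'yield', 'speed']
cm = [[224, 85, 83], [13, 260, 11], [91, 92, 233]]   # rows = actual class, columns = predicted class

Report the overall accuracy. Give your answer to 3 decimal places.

Accuracy = trace / total = (224+260+233=717) / 1092 = 717/1092 = 0.657

0.657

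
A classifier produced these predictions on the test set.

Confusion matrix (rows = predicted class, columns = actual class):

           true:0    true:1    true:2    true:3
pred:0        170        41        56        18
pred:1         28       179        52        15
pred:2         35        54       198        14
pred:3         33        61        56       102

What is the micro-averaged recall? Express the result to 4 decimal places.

Micro-averaging pools counts across classes: ΣTP=649, ΣFP=463, ΣFN=463.
Micro-recall = TP/(TP+FN) on pooled counts = 0.5836 (equals overall accuracy in single-label multiclass).

0.5836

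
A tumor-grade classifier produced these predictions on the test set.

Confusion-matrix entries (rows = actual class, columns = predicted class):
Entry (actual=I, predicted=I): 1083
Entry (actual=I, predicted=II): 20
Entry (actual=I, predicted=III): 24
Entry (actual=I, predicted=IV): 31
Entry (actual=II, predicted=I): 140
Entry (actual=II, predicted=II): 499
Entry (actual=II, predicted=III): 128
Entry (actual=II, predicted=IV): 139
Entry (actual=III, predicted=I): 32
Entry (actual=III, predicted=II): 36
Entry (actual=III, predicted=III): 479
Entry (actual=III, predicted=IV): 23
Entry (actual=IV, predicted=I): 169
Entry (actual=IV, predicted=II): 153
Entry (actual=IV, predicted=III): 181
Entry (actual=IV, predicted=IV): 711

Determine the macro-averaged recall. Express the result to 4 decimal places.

0.7280

Per-class recall (TP/(TP+FN)):
  I: TP=1083, FN=20+24+31=75 → 1083/1158 = 0.93523
  II: TP=499, FN=140+128+139=407 → 499/906 = 0.55077
  III: TP=479, FN=32+36+23=91 → 479/570 = 0.84035
  IV: TP=711, FN=169+153+181=503 → 711/1214 = 0.58567
Macro-recall = mean = (0.93523 + 0.55077 + 0.84035 + 0.58567) / 4 = 0.7280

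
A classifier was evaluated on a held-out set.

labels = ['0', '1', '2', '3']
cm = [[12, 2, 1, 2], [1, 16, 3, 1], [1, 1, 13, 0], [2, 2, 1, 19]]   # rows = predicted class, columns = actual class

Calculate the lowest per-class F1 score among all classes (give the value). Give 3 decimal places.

0.727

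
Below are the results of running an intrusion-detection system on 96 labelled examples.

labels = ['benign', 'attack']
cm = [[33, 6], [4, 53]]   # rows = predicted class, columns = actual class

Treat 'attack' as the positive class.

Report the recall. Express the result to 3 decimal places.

0.898

Recall = TP/(TP+FN) = 53/(53+6) = 53/59 = 0.898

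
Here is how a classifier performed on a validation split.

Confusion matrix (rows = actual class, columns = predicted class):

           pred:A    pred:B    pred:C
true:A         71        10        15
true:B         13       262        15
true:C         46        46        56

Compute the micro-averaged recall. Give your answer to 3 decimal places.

Micro-averaging pools counts across classes: ΣTP=389, ΣFP=145, ΣFN=145.
Micro-recall = TP/(TP+FN) on pooled counts = 0.728 (equals overall accuracy in single-label multiclass).

0.728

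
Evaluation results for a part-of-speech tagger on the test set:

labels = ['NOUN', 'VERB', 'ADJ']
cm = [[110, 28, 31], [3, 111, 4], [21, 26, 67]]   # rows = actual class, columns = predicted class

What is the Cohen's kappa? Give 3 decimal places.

0.577

Observed agreement pₒ = trace/N = 288/401 = 0.7182
Expected agreement pₑ = Σ (rowᵢ·colᵢ)/N² = (169·134 + 118·165 + 114·102)/401² = 0.3342
κ = (pₒ − pₑ)/(1 − pₑ) = (0.7182 − 0.3342)/(1 − 0.3342) = 0.577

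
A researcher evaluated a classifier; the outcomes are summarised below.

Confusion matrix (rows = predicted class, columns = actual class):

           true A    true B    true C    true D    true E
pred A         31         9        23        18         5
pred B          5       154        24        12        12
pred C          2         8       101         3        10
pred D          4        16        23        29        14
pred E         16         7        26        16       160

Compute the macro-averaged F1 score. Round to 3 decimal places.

0.587

Per-class F1 score (2·TP/(2·TP+FP+FN)):
  A: TP=31, FP=9+23+18+5=55, FN=5+2+4+16=27 → 62/144 = 0.4306
  B: TP=154, FP=5+24+12+12=53, FN=9+8+16+7=40 → 308/401 = 0.7681
  C: TP=101, FP=2+8+3+10=23, FN=23+24+23+26=96 → 202/321 = 0.6293
  D: TP=29, FP=4+16+23+14=57, FN=18+12+3+16=49 → 58/164 = 0.3537
  E: TP=160, FP=16+7+26+16=65, FN=5+12+10+14=41 → 320/426 = 0.7512
Macro-F1 score = mean = (0.4306 + 0.7681 + 0.6293 + 0.3537 + 0.7512) / 5 = 0.587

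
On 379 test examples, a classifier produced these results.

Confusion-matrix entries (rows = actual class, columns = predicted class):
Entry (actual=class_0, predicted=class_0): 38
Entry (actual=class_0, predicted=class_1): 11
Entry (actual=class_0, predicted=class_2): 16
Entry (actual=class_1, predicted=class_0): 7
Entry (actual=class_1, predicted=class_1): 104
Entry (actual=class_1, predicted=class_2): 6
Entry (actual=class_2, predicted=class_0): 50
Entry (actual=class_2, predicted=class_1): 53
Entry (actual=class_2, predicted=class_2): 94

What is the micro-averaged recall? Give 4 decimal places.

Micro-averaging pools counts across classes: ΣTP=236, ΣFP=143, ΣFN=143.
Micro-recall = TP/(TP+FN) on pooled counts = 0.6227 (equals overall accuracy in single-label multiclass).

0.6227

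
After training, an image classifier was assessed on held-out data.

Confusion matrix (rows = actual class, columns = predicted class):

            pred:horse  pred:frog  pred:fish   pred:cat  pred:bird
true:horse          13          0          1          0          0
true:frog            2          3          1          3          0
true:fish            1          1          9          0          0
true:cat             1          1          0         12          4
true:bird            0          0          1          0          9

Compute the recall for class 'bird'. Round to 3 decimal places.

0.900

One-vs-rest for 'bird': TP = diagonal; FP = other classes predicted 'bird'; FN = 'bird' predicted as other.
recall = TP/(TP+FN).
bird: TP=9, FN=0+0+1+0=1 → 9/10 = 0.9000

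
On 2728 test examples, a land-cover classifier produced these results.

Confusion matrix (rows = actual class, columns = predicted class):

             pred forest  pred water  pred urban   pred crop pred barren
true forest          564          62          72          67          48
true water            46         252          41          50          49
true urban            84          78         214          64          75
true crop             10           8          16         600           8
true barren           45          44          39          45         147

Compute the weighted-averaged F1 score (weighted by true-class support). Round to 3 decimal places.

Per-class F1 score (2·TP/(2·TP+FP+FN)):
  forest: TP=564, FP=46+84+10+45=185, FN=62+72+67+48=249 → 1128/1562 = 0.7222
  water: TP=252, FP=62+78+8+44=192, FN=46+41+50+49=186 → 504/882 = 0.5714
  urban: TP=214, FP=72+41+16+39=168, FN=84+78+64+75=301 → 428/897 = 0.4771
  crop: TP=600, FP=67+50+64+45=226, FN=10+8+16+8=42 → 1200/1468 = 0.8174
  barren: TP=147, FP=48+49+75+8=180, FN=45+44+39+45=173 → 294/647 = 0.4544
Weighted-F1 score = Σ (supportᵢ/N)·F1 scoreᵢ with N=2728: (813/2728)·0.7222 + (438/2728)·0.5714 + (515/2728)·0.4771 + (642/2728)·0.8174 + (320/2728)·0.4544 = 0.643

0.643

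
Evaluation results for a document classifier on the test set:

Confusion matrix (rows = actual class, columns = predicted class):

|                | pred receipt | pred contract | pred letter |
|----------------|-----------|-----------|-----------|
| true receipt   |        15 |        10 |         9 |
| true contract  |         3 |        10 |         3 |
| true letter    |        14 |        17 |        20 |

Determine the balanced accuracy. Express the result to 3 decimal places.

0.486

Balanced accuracy = mean of per-class recall.
  receipt: recall = 15/34 = 0.4412
  contract: recall = 10/16 = 0.6250
  letter: recall = 20/51 = 0.3922
Mean = (0.4412 + 0.6250 + 0.3922) / 3 = 0.486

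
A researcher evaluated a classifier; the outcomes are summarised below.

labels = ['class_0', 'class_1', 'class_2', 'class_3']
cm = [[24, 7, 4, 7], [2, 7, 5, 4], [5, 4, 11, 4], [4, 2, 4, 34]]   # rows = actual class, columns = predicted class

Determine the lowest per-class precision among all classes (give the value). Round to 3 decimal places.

Per-class precision (TP/(TP+FP)):
  class_0: TP=24, FP=2+5+4=11 → 24/35 = 0.6857
  class_1: TP=7, FP=7+4+2=13 → 7/20 = 0.3500
  class_2: TP=11, FP=4+5+4=13 → 11/24 = 0.4583
  class_3: TP=34, FP=7+4+4=15 → 34/49 = 0.6939
Lowest is class 'class_1' with precision = 0.350.

0.350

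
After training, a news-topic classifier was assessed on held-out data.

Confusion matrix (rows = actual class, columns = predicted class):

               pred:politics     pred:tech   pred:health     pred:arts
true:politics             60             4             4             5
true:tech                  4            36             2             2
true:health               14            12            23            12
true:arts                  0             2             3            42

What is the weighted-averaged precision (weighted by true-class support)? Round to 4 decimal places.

Per-class precision (TP/(TP+FP)):
  politics: TP=60, FP=4+14+0=18 → 60/78 = 0.76923
  tech: TP=36, FP=4+12+2=18 → 36/54 = 0.66667
  health: TP=23, FP=4+2+3=9 → 23/32 = 0.71875
  arts: TP=42, FP=5+2+12=19 → 42/61 = 0.68852
Weighted-precision = Σ (supportᵢ/N)·precisionᵢ with N=225: (73/225)·0.76923 + (44/225)·0.66667 + (61/225)·0.71875 + (47/225)·0.68852 = 0.7186

0.7186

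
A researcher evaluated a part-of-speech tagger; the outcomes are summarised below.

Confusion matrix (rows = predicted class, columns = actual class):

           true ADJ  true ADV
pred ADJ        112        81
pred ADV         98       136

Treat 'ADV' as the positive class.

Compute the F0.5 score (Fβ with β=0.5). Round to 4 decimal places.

0.5898

Fβ = (1+β²)·TP / ((1+β²)·TP + β²·FN + FP), with β²=1/4
= 1.25·136 / (1.25·136 + 0.25·81 + 98) = 0.5898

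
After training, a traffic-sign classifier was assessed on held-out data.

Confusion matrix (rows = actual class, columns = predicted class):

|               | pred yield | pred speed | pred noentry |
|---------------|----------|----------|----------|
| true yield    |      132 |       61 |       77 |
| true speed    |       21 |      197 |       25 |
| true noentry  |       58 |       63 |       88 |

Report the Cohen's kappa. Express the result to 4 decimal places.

0.3647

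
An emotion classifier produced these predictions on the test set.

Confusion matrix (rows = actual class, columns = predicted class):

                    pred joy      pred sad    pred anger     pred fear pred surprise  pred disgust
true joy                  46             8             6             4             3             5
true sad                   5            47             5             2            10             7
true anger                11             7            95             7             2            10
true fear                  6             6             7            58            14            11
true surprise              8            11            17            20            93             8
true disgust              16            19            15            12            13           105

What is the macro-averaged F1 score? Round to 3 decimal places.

0.606

Per-class F1 score (2·TP/(2·TP+FP+FN)):
  joy: TP=46, FP=5+11+6+8+16=46, FN=8+6+4+3+5=26 → 92/164 = 0.5610
  sad: TP=47, FP=8+7+6+11+19=51, FN=5+5+2+10+7=29 → 94/174 = 0.5402
  anger: TP=95, FP=6+5+7+17+15=50, FN=11+7+7+2+10=37 → 190/277 = 0.6859
  fear: TP=58, FP=4+2+7+20+12=45, FN=6+6+7+14+11=44 → 116/205 = 0.5659
  surprise: TP=93, FP=3+10+2+14+13=42, FN=8+11+17+20+8=64 → 186/292 = 0.6370
  disgust: TP=105, FP=5+7+10+11+8=41, FN=16+19+15+12+13=75 → 210/326 = 0.6442
Macro-F1 score = mean = (0.5610 + 0.5402 + 0.6859 + 0.5659 + 0.6370 + 0.6442) / 6 = 0.606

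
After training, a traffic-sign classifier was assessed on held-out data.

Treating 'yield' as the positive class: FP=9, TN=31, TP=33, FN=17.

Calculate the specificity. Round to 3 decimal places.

Specificity = TN/(TN+FP) = 31/(31+9) = 0.775

0.775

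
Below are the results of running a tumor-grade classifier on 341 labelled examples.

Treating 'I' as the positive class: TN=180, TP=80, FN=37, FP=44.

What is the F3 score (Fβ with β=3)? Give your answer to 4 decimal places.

0.6797

Fβ = (1+β²)·TP / ((1+β²)·TP + β²·FN + FP), with β²=9
= 10·80 / (10·80 + 9·37 + 44) = 0.6797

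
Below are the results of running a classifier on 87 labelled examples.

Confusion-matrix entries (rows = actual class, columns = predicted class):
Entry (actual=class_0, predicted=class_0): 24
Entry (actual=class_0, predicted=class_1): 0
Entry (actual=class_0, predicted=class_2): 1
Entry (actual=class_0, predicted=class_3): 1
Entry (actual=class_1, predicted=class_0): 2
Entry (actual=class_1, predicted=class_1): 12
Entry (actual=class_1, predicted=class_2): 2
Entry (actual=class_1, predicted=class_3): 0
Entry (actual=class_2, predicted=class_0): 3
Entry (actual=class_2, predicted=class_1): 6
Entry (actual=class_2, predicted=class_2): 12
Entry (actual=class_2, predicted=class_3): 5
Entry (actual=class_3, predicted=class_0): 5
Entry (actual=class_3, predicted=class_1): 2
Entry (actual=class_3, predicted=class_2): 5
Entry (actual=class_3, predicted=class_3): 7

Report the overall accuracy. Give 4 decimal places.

Accuracy = trace / total = (24+12+12+7=55) / 87 = 55/87 = 0.6322

0.6322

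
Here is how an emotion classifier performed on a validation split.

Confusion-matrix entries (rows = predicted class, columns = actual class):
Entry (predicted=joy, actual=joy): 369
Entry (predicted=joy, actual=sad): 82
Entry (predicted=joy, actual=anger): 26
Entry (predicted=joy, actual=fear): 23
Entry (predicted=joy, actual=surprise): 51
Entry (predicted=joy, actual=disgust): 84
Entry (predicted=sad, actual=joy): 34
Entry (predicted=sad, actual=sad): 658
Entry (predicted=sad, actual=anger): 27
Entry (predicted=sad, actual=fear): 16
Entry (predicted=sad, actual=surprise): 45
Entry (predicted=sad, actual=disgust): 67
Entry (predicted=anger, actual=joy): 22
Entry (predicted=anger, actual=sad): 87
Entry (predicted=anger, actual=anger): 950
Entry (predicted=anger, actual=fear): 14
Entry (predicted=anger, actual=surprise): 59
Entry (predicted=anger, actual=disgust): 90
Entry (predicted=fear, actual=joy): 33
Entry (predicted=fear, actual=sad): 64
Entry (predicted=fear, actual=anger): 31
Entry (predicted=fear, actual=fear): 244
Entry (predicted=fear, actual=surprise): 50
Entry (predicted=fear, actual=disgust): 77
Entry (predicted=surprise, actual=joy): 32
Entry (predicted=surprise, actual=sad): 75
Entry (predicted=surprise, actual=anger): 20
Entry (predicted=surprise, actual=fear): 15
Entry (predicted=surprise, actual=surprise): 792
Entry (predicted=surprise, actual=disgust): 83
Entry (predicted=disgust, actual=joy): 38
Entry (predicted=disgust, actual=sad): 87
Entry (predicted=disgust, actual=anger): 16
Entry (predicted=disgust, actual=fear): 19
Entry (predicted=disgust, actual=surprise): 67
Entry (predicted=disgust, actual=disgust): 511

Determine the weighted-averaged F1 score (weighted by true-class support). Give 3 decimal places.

Per-class F1 score (2·TP/(2·TP+FP+FN)):
  joy: TP=369, FP=82+26+23+51+84=266, FN=34+22+33+32+38=159 → 738/1163 = 0.6346
  sad: TP=658, FP=34+27+16+45+67=189, FN=82+87+64+75+87=395 → 1316/1900 = 0.6926
  anger: TP=950, FP=22+87+14+59+90=272, FN=26+27+31+20+16=120 → 1900/2292 = 0.8290
  fear: TP=244, FP=33+64+31+50+77=255, FN=23+16+14+15+19=87 → 488/830 = 0.5880
  surprise: TP=792, FP=32+75+20+15+83=225, FN=51+45+59+50+67=272 → 1584/2081 = 0.7612
  disgust: TP=511, FP=38+87+16+19+67=227, FN=84+67+90+77+83=401 → 1022/1650 = 0.6194
Weighted-F1 score = Σ (supportᵢ/N)·F1 scoreᵢ with N=4958: (528/4958)·0.6346 + (1053/4958)·0.6926 + (1070/4958)·0.8290 + (331/4958)·0.5880 + (1064/4958)·0.7612 + (912/4958)·0.6194 = 0.710

0.710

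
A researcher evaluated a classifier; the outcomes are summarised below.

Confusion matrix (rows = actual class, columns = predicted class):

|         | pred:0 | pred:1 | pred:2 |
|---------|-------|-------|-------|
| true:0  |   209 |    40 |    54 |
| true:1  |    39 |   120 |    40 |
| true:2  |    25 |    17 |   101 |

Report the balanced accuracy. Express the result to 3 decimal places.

Balanced accuracy = mean of per-class recall.
  0: recall = 209/303 = 0.6898
  1: recall = 120/199 = 0.6030
  2: recall = 101/143 = 0.7063
Mean = (0.6898 + 0.6030 + 0.7063) / 3 = 0.666

0.666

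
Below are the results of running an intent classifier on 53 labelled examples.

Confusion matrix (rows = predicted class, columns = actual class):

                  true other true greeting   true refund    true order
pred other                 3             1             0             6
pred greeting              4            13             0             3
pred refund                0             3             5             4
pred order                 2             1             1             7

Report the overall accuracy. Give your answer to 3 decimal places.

0.528

Accuracy = trace / total = (3+13+5+7=28) / 53 = 28/53 = 0.528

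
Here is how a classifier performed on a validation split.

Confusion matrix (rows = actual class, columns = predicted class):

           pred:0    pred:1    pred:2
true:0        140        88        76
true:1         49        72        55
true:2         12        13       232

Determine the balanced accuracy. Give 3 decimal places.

Balanced accuracy = mean of per-class recall.
  0: recall = 140/304 = 0.4605
  1: recall = 72/176 = 0.4091
  2: recall = 232/257 = 0.9027
Mean = (0.4605 + 0.4091 + 0.9027) / 3 = 0.591

0.591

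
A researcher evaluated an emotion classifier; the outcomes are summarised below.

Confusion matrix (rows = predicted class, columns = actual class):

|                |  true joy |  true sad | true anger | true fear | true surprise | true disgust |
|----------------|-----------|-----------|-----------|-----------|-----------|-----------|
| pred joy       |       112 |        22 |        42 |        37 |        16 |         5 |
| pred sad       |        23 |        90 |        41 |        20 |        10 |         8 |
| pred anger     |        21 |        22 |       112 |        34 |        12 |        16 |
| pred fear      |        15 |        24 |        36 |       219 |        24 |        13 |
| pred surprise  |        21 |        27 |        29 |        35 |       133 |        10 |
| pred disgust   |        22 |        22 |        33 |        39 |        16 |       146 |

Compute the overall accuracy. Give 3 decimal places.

Accuracy = trace / total = (112+90+112+219+133+146=812) / 1507 = 812/1507 = 0.539

0.539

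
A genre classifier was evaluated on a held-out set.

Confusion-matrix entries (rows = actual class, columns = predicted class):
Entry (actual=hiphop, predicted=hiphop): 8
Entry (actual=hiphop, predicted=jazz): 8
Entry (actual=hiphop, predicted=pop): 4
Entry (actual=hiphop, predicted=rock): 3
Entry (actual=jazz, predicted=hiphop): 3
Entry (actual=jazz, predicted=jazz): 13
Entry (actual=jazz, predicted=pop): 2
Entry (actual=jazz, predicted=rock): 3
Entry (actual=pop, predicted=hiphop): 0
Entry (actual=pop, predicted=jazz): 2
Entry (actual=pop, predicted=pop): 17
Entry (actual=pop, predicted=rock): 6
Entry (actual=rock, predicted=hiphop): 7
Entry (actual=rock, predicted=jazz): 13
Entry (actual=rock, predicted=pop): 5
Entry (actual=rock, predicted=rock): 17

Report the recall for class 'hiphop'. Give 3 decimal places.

One-vs-rest for 'hiphop': TP = diagonal; FP = other classes predicted 'hiphop'; FN = 'hiphop' predicted as other.
recall = TP/(TP+FN).
hiphop: TP=8, FN=8+4+3=15 → 8/23 = 0.3478

0.348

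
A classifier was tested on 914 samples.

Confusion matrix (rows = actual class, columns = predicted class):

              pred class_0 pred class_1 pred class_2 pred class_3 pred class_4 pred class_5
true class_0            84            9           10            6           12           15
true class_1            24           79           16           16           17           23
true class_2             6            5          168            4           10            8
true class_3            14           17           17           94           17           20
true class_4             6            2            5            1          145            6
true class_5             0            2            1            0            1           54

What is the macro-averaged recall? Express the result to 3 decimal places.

0.707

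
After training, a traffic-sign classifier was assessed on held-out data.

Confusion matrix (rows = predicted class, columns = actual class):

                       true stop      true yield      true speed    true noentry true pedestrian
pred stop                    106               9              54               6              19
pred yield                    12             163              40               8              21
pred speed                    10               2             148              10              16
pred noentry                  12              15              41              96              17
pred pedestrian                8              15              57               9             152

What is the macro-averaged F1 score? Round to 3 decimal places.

Per-class F1 score (2·TP/(2·TP+FP+FN)):
  stop: TP=106, FP=9+54+6+19=88, FN=12+10+12+8=42 → 212/342 = 0.6199
  yield: TP=163, FP=12+40+8+21=81, FN=9+2+15+15=41 → 326/448 = 0.7277
  speed: TP=148, FP=10+2+10+16=38, FN=54+40+41+57=192 → 296/526 = 0.5627
  noentry: TP=96, FP=12+15+41+17=85, FN=6+8+10+9=33 → 192/310 = 0.6194
  pedestrian: TP=152, FP=8+15+57+9=89, FN=19+21+16+17=73 → 304/466 = 0.6524
Macro-F1 score = mean = (0.6199 + 0.7277 + 0.5627 + 0.6194 + 0.6524) / 5 = 0.636

0.636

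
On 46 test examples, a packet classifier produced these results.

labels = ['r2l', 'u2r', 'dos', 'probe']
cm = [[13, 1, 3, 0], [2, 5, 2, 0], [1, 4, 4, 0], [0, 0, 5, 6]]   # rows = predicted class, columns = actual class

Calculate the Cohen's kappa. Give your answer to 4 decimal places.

Observed agreement pₒ = trace/N = 28/46 = 0.60870
Expected agreement pₑ = Σ (rowᵢ·colᵢ)/N² = (16·17 + 10·9 + 14·9 + 6·11)/46² = 0.26181
κ = (pₒ − pₑ)/(1 − pₑ) = (0.60870 − 0.26181)/(1 − 0.26181) = 0.4699

0.4699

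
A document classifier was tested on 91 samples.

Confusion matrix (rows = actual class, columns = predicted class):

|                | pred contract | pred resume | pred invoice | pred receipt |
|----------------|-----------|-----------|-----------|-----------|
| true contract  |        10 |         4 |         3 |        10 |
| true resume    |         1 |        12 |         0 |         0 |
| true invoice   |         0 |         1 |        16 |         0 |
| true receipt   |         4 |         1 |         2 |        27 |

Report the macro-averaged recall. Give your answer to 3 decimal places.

Per-class recall (TP/(TP+FN)):
  contract: TP=10, FN=4+3+10=17 → 10/27 = 0.3704
  resume: TP=12, FN=1+0+0=1 → 12/13 = 0.9231
  invoice: TP=16, FN=0+1+0=1 → 16/17 = 0.9412
  receipt: TP=27, FN=4+1+2=7 → 27/34 = 0.7941
Macro-recall = mean = (0.3704 + 0.9231 + 0.9412 + 0.7941) / 4 = 0.757

0.757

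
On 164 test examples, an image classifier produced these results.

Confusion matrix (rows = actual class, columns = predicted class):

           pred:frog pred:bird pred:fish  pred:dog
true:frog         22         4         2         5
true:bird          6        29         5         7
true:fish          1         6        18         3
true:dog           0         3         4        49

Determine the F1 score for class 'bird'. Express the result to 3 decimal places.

0.652

Take TP from the diagonal, FP from the rest of the 'bird' prediction marginal, FN from the rest of the 'bird' actual marginal.
F1 score = 2·TP/(2·TP+FP+FN).
bird: TP=29, FP=4+6+3=13, FN=6+5+7=18 → 58/89 = 0.6517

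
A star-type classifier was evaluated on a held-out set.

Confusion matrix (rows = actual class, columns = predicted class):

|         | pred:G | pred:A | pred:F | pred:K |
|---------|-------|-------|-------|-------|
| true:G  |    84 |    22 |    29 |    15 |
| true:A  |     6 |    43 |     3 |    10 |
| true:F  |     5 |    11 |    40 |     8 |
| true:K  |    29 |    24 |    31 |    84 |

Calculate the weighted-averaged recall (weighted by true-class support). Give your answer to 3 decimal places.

Per-class recall (TP/(TP+FN)):
  G: TP=84, FN=22+29+15=66 → 84/150 = 0.5600
  A: TP=43, FN=6+3+10=19 → 43/62 = 0.6935
  F: TP=40, FN=5+11+8=24 → 40/64 = 0.6250
  K: TP=84, FN=29+24+31=84 → 84/168 = 0.5000
Weighted-recall = Σ (supportᵢ/N)·recallᵢ with N=444: (150/444)·0.5600 + (62/444)·0.6935 + (64/444)·0.6250 + (168/444)·0.5000 = 0.565

0.565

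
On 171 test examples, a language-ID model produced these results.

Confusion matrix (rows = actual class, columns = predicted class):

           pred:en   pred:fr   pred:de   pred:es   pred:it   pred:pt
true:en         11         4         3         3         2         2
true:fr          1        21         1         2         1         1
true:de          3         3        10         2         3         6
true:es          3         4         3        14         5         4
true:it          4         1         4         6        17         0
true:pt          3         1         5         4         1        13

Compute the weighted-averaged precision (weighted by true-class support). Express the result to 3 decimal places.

0.498

Per-class precision (TP/(TP+FP)):
  en: TP=11, FP=1+3+3+4+3=14 → 11/25 = 0.4400
  fr: TP=21, FP=4+3+4+1+1=13 → 21/34 = 0.6176
  de: TP=10, FP=3+1+3+4+5=16 → 10/26 = 0.3846
  es: TP=14, FP=3+2+2+6+4=17 → 14/31 = 0.4516
  it: TP=17, FP=2+1+3+5+1=12 → 17/29 = 0.5862
  pt: TP=13, FP=2+1+6+4+0=13 → 13/26 = 0.5000
Weighted-precision = Σ (supportᵢ/N)·precisionᵢ with N=171: (25/171)·0.4400 + (27/171)·0.6176 + (27/171)·0.3846 + (33/171)·0.4516 + (32/171)·0.5862 + (27/171)·0.5000 = 0.498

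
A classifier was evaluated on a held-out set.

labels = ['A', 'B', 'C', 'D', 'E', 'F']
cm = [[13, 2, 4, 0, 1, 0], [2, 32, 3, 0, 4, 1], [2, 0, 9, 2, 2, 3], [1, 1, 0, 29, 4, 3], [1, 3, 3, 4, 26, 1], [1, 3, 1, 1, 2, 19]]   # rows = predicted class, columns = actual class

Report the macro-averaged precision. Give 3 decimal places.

0.677

Per-class precision (TP/(TP+FP)):
  A: TP=13, FP=2+4+0+1+0=7 → 13/20 = 0.6500
  B: TP=32, FP=2+3+0+4+1=10 → 32/42 = 0.7619
  C: TP=9, FP=2+0+2+2+3=9 → 9/18 = 0.5000
  D: TP=29, FP=1+1+0+4+3=9 → 29/38 = 0.7632
  E: TP=26, FP=1+3+3+4+1=12 → 26/38 = 0.6842
  F: TP=19, FP=1+3+1+1+2=8 → 19/27 = 0.7037
Macro-precision = mean = (0.6500 + 0.7619 + 0.5000 + 0.7632 + 0.6842 + 0.7037) / 6 = 0.677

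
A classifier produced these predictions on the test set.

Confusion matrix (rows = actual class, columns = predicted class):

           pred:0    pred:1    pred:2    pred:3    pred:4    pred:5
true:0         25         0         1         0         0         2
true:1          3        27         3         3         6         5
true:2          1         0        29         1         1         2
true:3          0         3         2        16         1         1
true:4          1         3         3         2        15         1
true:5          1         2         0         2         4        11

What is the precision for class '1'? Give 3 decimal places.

One-vs-rest for '1': TP = diagonal; FP = other classes predicted '1'; FN = '1' predicted as other.
precision = TP/(TP+FP).
1: TP=27, FP=0+0+3+3+2=8 → 27/35 = 0.7714

0.771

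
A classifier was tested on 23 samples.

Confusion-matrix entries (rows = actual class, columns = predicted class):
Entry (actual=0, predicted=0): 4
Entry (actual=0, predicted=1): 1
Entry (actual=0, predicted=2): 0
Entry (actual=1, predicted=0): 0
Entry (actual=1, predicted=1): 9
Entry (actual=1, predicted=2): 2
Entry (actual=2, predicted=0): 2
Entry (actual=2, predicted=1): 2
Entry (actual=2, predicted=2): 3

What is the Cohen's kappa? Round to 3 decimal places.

0.515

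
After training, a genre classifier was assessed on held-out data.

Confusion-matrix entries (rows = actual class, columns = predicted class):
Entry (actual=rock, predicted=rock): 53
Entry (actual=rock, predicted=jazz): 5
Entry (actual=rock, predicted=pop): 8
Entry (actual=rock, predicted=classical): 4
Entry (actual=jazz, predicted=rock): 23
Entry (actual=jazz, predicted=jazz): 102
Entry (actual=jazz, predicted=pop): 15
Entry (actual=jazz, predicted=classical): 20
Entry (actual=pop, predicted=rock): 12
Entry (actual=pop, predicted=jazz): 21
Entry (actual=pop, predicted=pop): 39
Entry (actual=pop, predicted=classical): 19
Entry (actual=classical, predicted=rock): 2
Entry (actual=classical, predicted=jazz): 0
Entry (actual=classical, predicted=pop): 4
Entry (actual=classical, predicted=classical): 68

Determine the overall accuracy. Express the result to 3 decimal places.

Accuracy = trace / total = (53+102+39+68=262) / 395 = 262/395 = 0.663

0.663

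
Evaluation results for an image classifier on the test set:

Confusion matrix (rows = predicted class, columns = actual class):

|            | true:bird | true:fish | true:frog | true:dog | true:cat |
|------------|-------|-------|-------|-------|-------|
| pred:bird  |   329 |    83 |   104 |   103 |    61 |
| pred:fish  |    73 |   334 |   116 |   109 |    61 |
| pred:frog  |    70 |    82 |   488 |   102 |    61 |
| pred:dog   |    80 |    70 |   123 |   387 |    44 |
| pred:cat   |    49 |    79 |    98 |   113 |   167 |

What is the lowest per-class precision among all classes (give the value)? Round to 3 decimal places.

Per-class precision (TP/(TP+FP)):
  bird: TP=329, FP=83+104+103+61=351 → 329/680 = 0.4838
  fish: TP=334, FP=73+116+109+61=359 → 334/693 = 0.4820
  frog: TP=488, FP=70+82+102+61=315 → 488/803 = 0.6077
  dog: TP=387, FP=80+70+123+44=317 → 387/704 = 0.5497
  cat: TP=167, FP=49+79+98+113=339 → 167/506 = 0.3300
Lowest is class 'cat' with precision = 0.330.

0.330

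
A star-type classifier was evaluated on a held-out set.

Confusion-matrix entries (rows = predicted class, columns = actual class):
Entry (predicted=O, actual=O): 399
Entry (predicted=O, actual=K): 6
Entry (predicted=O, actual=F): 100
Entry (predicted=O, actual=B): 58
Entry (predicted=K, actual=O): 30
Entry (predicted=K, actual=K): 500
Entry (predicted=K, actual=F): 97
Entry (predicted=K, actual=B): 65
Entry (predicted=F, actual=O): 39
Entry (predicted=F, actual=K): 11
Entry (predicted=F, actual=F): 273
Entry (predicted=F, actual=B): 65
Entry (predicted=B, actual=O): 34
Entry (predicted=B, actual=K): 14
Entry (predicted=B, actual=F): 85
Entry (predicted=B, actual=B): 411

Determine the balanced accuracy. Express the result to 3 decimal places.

0.729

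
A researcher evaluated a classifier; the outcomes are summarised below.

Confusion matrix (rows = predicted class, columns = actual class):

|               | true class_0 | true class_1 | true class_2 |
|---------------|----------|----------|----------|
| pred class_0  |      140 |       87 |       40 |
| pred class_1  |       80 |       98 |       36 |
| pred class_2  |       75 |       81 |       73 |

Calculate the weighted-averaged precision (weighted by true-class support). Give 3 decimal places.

Per-class precision (TP/(TP+FP)):
  class_0: TP=140, FP=87+40=127 → 140/267 = 0.5243
  class_1: TP=98, FP=80+36=116 → 98/214 = 0.4579
  class_2: TP=73, FP=75+81=156 → 73/229 = 0.3188
Weighted-precision = Σ (supportᵢ/N)·precisionᵢ with N=710: (295/710)·0.5243 + (266/710)·0.4579 + (149/710)·0.3188 = 0.456

0.456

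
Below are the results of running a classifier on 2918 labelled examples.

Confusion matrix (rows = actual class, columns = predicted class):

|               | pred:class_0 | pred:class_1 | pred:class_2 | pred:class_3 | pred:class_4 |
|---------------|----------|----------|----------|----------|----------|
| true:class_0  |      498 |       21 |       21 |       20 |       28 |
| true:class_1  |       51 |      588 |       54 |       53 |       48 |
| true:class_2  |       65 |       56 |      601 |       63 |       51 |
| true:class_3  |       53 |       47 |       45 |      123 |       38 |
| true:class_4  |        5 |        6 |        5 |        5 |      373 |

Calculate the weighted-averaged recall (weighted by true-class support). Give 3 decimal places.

0.748

Per-class recall (TP/(TP+FN)):
  class_0: TP=498, FN=21+21+20+28=90 → 498/588 = 0.8469
  class_1: TP=588, FN=51+54+53+48=206 → 588/794 = 0.7406
  class_2: TP=601, FN=65+56+63+51=235 → 601/836 = 0.7189
  class_3: TP=123, FN=53+47+45+38=183 → 123/306 = 0.4020
  class_4: TP=373, FN=5+6+5+5=21 → 373/394 = 0.9467
Weighted-recall = Σ (supportᵢ/N)·recallᵢ with N=2918: (588/2918)·0.8469 + (794/2918)·0.7406 + (836/2918)·0.7189 + (306/2918)·0.4020 + (394/2918)·0.9467 = 0.748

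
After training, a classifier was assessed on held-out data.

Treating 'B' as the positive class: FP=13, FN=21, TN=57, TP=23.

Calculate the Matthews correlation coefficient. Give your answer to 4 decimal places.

0.3530

MCC = (TP·TN − FP·FN) / √((TP+FP)(TP+FN)(TN+FP)(TN+FN))
Numerator = 23·57 − 13·21 = 1038
Denominator = √(36·44·70·78) = √8648640 = 2940.8570
MCC = 1038 / 2940.8570 = 0.3530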